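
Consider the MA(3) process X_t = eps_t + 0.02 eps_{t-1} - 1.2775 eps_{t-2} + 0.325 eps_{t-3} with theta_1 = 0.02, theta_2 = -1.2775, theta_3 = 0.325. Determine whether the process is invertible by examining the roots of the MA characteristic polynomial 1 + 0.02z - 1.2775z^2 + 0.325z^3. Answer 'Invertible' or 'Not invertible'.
\text{Not invertible}

The MA(q) characteristic polynomial is P(z) = 1 + 0.02z - 1.2775z^2 + 0.325z^3.
Invertibility requires all roots to lie outside the unit circle, i.e. |z| > 1 for every root.
Degree 3: look for a simple real root z0 first, then factor out (1 - z/z0) and solve the remaining quadratic.
Testing z0 = -0.8: P(-0.8) = 1 + (0.02)(-0.8) + (-1.2775)(-0.8)^2 + (0.325)(-0.8)^3
  = 1 + (-0.016) + (-0.8176) + (-0.1664) = 0.  So z_0 = -0.8 is a root, |z_0| = 0.8.
Divide out the factor (1 + 1.25 z) = (1 - z/z0) (since 1/z0 = -1.25):
  P(z) = (1 + 1.25 z)(1 + (-1.23) z + (0.26) z^2)
  [check: z-coef -1.23 - (-1.25) = 0.02; z^2-coef 0.26 - (-1.25)(-1.23) = -1.2775; z^3-coef -(-1.25)(0.26) = 0.325.]
Remaining roots from the quadratic factor 1 + (-1.23) z + (0.26) z^2:
  Set 1 + (-1.23) z + (0.26) z^2 = 0, i.e. a z^2 + b z + c = 0 with a = 0.26, b = -1.23, c = 1.
  Discriminant D = b^2 - 4ac = (-1.23)^2 - 4*(0.26)*1 = 1.5129 - (1.04) = 0.4729.
  D >= 0, so the roots are real: z = (-b +/- sqrt(D)) / (2a) = (1.23 +/- 0.687677) / (0.52).
    z_1 = (1.23 + 0.687677) / (0.52) = 3.6878,   |z_1| = 3.6878.
    z_2 = (1.23 - 0.687677) / (0.52) = 1.0429,   |z_2| = 1.0429.
Moduli of all roots: 0.8000, 3.6878, 1.0429.
All moduli strictly greater than 1? No.
Verdict: Not invertible.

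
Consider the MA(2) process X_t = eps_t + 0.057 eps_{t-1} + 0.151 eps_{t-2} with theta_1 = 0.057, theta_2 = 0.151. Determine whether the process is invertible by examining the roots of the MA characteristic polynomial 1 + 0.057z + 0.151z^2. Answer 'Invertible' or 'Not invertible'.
\text{Invertible}

The MA(q) characteristic polynomial is P(z) = 1 + 0.057z + 0.151z^2.
Invertibility requires all roots to lie outside the unit circle, i.e. |z| > 1 for every root.
Set 1 + (0.057) z + (0.151) z^2 = 0, i.e. a z^2 + b z + c = 0 with a = 0.151, b = 0.057, c = 1.
Discriminant D = b^2 - 4ac = (0.057)^2 - 4*(0.151)*1 = 0.003249 - (0.604) = -0.600751.
D < 0, so the roots are the complex-conjugate pair z = (-b +/- i sqrt(-D)) / (2a) = -0.1887 +/- 2.5665i.
For a conjugate pair |z|^2 = z * conj(z) = (product of roots) = c/a = 1/(0.151) = 6.622517, so |z| = sqrt(6.622517) = 2.5734 for both roots.
Moduli of all roots: 2.5734, 2.5734.
All moduli strictly greater than 1? Yes.
Verdict: Invertible.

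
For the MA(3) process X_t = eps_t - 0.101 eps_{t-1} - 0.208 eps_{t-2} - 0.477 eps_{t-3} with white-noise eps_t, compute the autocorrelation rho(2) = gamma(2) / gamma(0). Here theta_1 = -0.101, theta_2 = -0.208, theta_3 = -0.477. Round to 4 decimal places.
\rho(2) = -0.1248

For an MA(q) process with theta_0 = 1, the autocovariance is
  gamma(k) = sigma^2 * sum_{i=0..q-k} theta_i * theta_{i+k},
and rho(k) = gamma(k) / gamma(0). Sigma^2 cancels.
  numerator   = (1)*(-0.208) + (-0.101)*(-0.477) = -0.159823.
  denominator = (1)^2 + (-0.101)^2 + (-0.208)^2 + (-0.477)^2 = 1.280994.
  rho(2) = -0.159823 / 1.280994 = -0.1248.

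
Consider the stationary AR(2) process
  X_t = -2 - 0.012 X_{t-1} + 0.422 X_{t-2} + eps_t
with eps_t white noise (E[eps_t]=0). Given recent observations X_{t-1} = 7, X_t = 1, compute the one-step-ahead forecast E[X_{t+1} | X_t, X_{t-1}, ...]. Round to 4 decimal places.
E[X_{t+1} \mid \mathcal F_t] = 0.9420

For an AR(p) model X_t = c + sum_i phi_i X_{t-i} + eps_t, the
one-step-ahead conditional mean is
  E[X_{t+1} | X_t, ...] = c + sum_i phi_i X_{t+1-i}.
Substitute known values:
  E[X_{t+1} | ...] = -2 + (-0.012) * (1) + (0.422) * (7)
                   = 0.9420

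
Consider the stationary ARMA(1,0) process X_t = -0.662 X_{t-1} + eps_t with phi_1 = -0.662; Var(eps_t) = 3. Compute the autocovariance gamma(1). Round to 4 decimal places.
\gamma(1) = -3.5353

Multiply the model equation by X_{t-k} and take expectations. With theta_0 = psi_0 = 1 and psi_j the MA(infinity) weights, this gives
  gamma(k) - sum_i phi_i gamma(k-i) = c_k,
  c_k = sigma^2 * sum_{j=k..q} theta_j psi_{j-k}   (c_k = 0 for k > q),
using gamma(-m) = gamma(m).
Pure AR (q = 0): c_0 = sigma^2 = 3, c_k = 0 for k >= 1.
Equations for k = 0 and k = 1 (AR order 1):
  gamma(0) = phi_1 gamma(1) + c_0
  gamma(1) = phi_1 gamma(0) + c_1
Substituting the second into the first: gamma(0) (1 - phi_1^2) = c_0 + phi_1 c_1, so
  gamma(0) = c_0 / (1 - phi_1^2) = 3 / (1 - (-0.662)^2) = 3 / 0.561756 = 5.340397.
  gamma(1) = phi_1 gamma(0) = (-0.662)(5.340397) = -3.535343.
Therefore gamma(1) = -3.5353 (to 4 decimal places).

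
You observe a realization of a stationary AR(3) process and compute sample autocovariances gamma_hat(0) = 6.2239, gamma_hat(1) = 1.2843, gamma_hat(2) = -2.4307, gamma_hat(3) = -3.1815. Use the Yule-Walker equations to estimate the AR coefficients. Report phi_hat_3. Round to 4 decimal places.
\hat\phi_{3} = -0.3950

The Yule-Walker equations for an AR(p) process read, in matrix form,
  Gamma_p phi = r_p,   with   (Gamma_p)_{ij} = gamma(|i - j|),
                       (r_p)_i = gamma(i),   i,j = 1..p.
Substitute the sample gammas (Toeplitz matrix and right-hand side of size 3):
  Gamma_p = [[6.2239, 1.2843, -2.4307], [1.2843, 6.2239, 1.2843], [-2.4307, 1.2843, 6.2239]]
  r_p     = [1.2843, -2.4307, -3.1815]
Written out (R1..R3):
  (R1) 6.2239 phi_1 + 1.2843 phi_2 - 2.4307 phi_3 = 1.2843
  (R2) 1.2843 phi_1 + 6.2239 phi_2 + 1.2843 phi_3 = -2.4307
  (R3) -2.4307 phi_1 + 1.2843 phi_2 + 6.2239 phi_3 = -3.1815
Gaussian elimination:
  R2 <- R2 - (1.2843/6.2239) R1 = R2 - (0.20635) R1:  5.958885 phi_2 + 1.785874 phi_3 = -2.695715
  R3 <- R3 - (-2.4307/6.2239) R1 = R3 - (-0.390543) R1:  1.785874 phi_2 + 5.274607 phi_3 = -2.679926
  R3 <- R3 - (1.785874/5.958885) R2 = R3 - (0.299699) R2:  4.739382 phi_3 = -1.872022
Back-substitution:
  phi_hat_3 = -1.872022 / 4.739382 = -0.394993
  phi_hat_2 = (-2.695715 - (1.785874)(-0.394993)) / 5.958885 = -0.334007
  phi_hat_1 = (1.2843 - (1.2843)(-0.334007) - (-2.4307)(-0.394993)) / 6.2239 = 0.12101
So phi_hat = [0.1210, -0.3340, -0.3950].
Therefore phi_hat_3 = -0.3950.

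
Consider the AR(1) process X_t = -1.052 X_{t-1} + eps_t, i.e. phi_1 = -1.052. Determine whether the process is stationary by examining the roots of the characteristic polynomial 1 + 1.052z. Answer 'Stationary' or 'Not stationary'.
\text{Not stationary}

The AR(p) characteristic polynomial is P(z) = 1 + 1.052z.
Stationarity requires all roots to lie outside the unit circle, i.e. |z| > 1 for every root.
This is linear in z: 1 + (1.052) z = 0  =>  z = -1/(1.052) = -0.95057,  |z| = 0.95057.
Moduli of all roots: 0.9506.
All moduli strictly greater than 1? No.
Verdict: Not stationary.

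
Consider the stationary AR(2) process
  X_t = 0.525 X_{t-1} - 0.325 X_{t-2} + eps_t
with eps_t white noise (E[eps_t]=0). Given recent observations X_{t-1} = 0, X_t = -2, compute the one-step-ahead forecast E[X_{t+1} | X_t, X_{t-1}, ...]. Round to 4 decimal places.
E[X_{t+1} \mid \mathcal F_t] = -1.0500

For an AR(p) model X_t = c + sum_i phi_i X_{t-i} + eps_t, the
one-step-ahead conditional mean is
  E[X_{t+1} | X_t, ...] = c + sum_i phi_i X_{t+1-i}.
Substitute known values:
  E[X_{t+1} | ...] = (0.525) * (-2) + (-0.325) * (0)
                   = -1.0500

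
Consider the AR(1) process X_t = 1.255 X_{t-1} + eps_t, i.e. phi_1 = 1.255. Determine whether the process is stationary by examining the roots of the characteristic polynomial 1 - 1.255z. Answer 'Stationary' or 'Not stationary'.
\text{Not stationary}

The AR(p) characteristic polynomial is P(z) = 1 - 1.255z.
Stationarity requires all roots to lie outside the unit circle, i.e. |z| > 1 for every root.
This is linear in z: 1 + (-1.255) z = 0  =>  z = -1/(-1.255) = 0.796813,  |z| = 0.796813.
Moduli of all roots: 0.7968.
All moduli strictly greater than 1? No.
Verdict: Not stationary.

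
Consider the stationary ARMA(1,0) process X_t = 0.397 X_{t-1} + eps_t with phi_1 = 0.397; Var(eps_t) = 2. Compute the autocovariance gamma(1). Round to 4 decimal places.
\gamma(1) = 0.9426

Multiply the model equation by X_{t-k} and take expectations. With theta_0 = psi_0 = 1 and psi_j the MA(infinity) weights, this gives
  gamma(k) - sum_i phi_i gamma(k-i) = c_k,
  c_k = sigma^2 * sum_{j=k..q} theta_j psi_{j-k}   (c_k = 0 for k > q),
using gamma(-m) = gamma(m).
Pure AR (q = 0): c_0 = sigma^2 = 2, c_k = 0 for k >= 1.
Equations for k = 0 and k = 1 (AR order 1):
  gamma(0) = phi_1 gamma(1) + c_0
  gamma(1) = phi_1 gamma(0) + c_1
Substituting the second into the first: gamma(0) (1 - phi_1^2) = c_0 + phi_1 c_1, so
  gamma(0) = c_0 / (1 - phi_1^2) = 2 / (1 - (0.397)^2) = 2 / 0.842391 = 2.374194.
  gamma(1) = phi_1 gamma(0) = (0.397)(2.374194) = 0.942555.
Therefore gamma(1) = 0.9426 (to 4 decimal places).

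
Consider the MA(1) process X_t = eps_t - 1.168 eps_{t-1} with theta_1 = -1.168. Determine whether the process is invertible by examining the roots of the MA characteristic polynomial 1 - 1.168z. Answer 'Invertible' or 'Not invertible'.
\text{Not invertible}

The MA(q) characteristic polynomial is P(z) = 1 - 1.168z.
Invertibility requires all roots to lie outside the unit circle, i.e. |z| > 1 for every root.
This is linear in z: 1 + (-1.168) z = 0  =>  z = -1/(-1.168) = 0.856164,  |z| = 0.856164.
Moduli of all roots: 0.8562.
All moduli strictly greater than 1? No.
Verdict: Not invertible.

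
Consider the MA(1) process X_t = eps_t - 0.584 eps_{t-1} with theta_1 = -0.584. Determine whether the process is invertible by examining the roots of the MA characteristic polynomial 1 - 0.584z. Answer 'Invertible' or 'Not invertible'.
\text{Invertible}

The MA(q) characteristic polynomial is P(z) = 1 - 0.584z.
Invertibility requires all roots to lie outside the unit circle, i.e. |z| > 1 for every root.
This is linear in z: 1 + (-0.584) z = 0  =>  z = -1/(-0.584) = 1.712329,  |z| = 1.712329.
Moduli of all roots: 1.7123.
All moduli strictly greater than 1? Yes.
Verdict: Invertible.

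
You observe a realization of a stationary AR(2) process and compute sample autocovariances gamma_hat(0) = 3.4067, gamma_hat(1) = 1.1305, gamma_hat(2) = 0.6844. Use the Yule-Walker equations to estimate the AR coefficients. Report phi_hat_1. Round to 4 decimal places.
\hat\phi_{1} = 0.2980

The Yule-Walker equations for an AR(p) process read, in matrix form,
  Gamma_p phi = r_p,   with   (Gamma_p)_{ij} = gamma(|i - j|),
                       (r_p)_i = gamma(i),   i,j = 1..p.
Substitute the sample gammas (Toeplitz matrix and right-hand side of size 2):
  Gamma_p = [[3.4067, 1.1305], [1.1305, 3.4067]]
  r_p     = [1.1305, 0.6844]
Written out:
  3.4067 phi_1 + 1.1305 phi_2 = 1.1305
  1.1305 phi_1 + 3.4067 phi_2 = 0.6844
Solve by Cramer's rule:
  det = gamma(0)^2 - gamma(1)^2 = (3.4067)^2 - (1.1305)^2 = 11.60560489 - 1.27803025 = 10.32757464
  phi_hat_1 = [gamma(1) gamma(0) - gamma(1) gamma(2)] / det = [(1.1305)(3.4067) - (1.1305)(0.6844)] / 10.32757464 = 3.07756015 / 10.32757464 = 0.298
  phi_hat_2 = [gamma(0) gamma(2) - gamma(1)^2] / det = [(3.4067)(0.6844) - (1.1305)^2] / 10.32757464 = 1.05351523 / 10.32757464 = 0.102
So phi_hat = [0.2980, 0.1020].
Therefore phi_hat_1 = 0.2980.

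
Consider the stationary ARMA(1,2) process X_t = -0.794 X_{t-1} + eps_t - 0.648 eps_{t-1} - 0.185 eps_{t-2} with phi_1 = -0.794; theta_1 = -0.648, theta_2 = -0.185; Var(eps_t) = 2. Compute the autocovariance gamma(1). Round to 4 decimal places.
\gamma(1) = -9.6121

Multiply the model equation by X_{t-k} and take expectations. With theta_0 = psi_0 = 1 and psi_j the MA(infinity) weights, this gives
  gamma(k) - sum_i phi_i gamma(k-i) = c_k,
  c_k = sigma^2 * sum_{j=k..q} theta_j psi_{j-k}   (c_k = 0 for k > q),
using gamma(-m) = gamma(m).
psi-weights needed (psi_j = theta_j + sum_i phi_i psi_{j-i}):
  psi_1 = theta_1 + phi_1 = -0.648 + (-0.794) = -1.442
  psi_2 = theta_2 + phi_1 psi_1 = -0.185 + (-0.794)(-1.442) = 0.959948
Right-hand sides:
  c_0 = sigma^2 (1 + theta_1 psi_1 + theta_2 psi_2) = 2 * (1 + (-0.648)(-1.442) + (-0.185)(0.959948)) = 2 * 1.756826 = 3.513651
  c_1 = sigma^2 (theta_1 + theta_2 psi_1) = 2 * (-0.648 + (-0.185)(-1.442)) = -0.76246
  c_2 = sigma^2 theta_2 = 2 * (-0.185) = -0.37
Equations for k = 0 and k = 1 (AR order 1):
  gamma(0) = phi_1 gamma(1) + c_0
  gamma(1) = phi_1 gamma(0) + c_1
Substituting the second into the first: gamma(0) (1 - phi_1^2) = c_0 + phi_1 c_1, so
  gamma(0) = (c_0 + phi_1 c_1) / (1 - phi_1^2) = (3.513651 + (-0.794)(-0.76246)) / (1 - (-0.794)^2) = 4.119044 / 0.369564 = 11.145686.
  gamma(1) = phi_1 gamma(0) + c_1 = (-0.794)(11.145686) + (-0.76246) = -9.612135.
Therefore gamma(1) = -9.6121 (to 4 decimal places).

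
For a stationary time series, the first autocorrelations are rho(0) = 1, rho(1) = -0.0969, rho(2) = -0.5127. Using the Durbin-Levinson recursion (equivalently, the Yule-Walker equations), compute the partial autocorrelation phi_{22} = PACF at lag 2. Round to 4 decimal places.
\phi_{22} = -0.5270

The PACF at lag k is phi_{kk}, the last component of the solution
to the Yule-Walker system G_k phi = r_k where
  (G_k)_{ij} = rho(|i - j|), (r_k)_i = rho(i), i,j = 1..k.
Equivalently, Durbin-Levinson gives phi_{kk} iteratively:
  phi_{11} = rho(1)
  phi_{kk} = [rho(k) - sum_{j=1..k-1} phi_{k-1,j} rho(k-j)]
            / [1 - sum_{j=1..k-1} phi_{k-1,j} rho(j)],
  phi_{k,j} = phi_{k-1,j} - phi_{kk} phi_{k-1,k-j},  j = 1..k-1.
Step k = 1:
  phi_11 = rho(1) = -0.0969.
Step k = 2:
  phi_22 = [rho(2) - phi_11 rho(1)] / [1 - phi_11 rho(1)] = [-0.5127 - (-0.0969)(-0.0969)] / [1 - (-0.0969)(-0.0969)]
         = -0.52208961 / 0.99061039 = -0.527.
Therefore phi_{22} = -0.5270.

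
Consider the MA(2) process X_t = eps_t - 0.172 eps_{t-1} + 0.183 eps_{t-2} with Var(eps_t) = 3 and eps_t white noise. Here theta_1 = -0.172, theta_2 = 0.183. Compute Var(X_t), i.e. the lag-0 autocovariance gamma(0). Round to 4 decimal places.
\gamma(0) = 3.1892

For an MA(q) process X_t = eps_t + sum_i theta_i eps_{t-i} with
Var(eps_t) = sigma^2, the variance is
  gamma(0) = sigma^2 * (1 + sum_i theta_i^2).
  sum_i theta_i^2 = (-0.172)^2 + (0.183)^2 = 0.029584 + 0.033489 = 0.063073.
  gamma(0) = 3 * (1 + 0.063073) = 3 * 1.063073 = 3.189219, which rounds to 3.1892.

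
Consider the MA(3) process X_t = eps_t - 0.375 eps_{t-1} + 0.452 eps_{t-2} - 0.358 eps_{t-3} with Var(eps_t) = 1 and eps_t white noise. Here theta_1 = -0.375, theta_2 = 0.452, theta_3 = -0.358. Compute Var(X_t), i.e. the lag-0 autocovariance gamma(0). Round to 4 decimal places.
\gamma(0) = 1.4731

For an MA(q) process X_t = eps_t + sum_i theta_i eps_{t-i} with
Var(eps_t) = sigma^2, the variance is
  gamma(0) = sigma^2 * (1 + sum_i theta_i^2).
  sum_i theta_i^2 = (-0.375)^2 + (0.452)^2 + (-0.358)^2 = 0.140625 + 0.204304 + 0.128164 = 0.473093.
  gamma(0) = 1 * (1 + 0.473093) = 1 * 1.473093 = 1.473093, which rounds to 1.4731.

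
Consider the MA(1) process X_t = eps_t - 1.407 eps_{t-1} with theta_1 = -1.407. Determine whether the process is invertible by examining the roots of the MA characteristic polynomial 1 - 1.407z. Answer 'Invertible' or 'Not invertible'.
\text{Not invertible}

The MA(q) characteristic polynomial is P(z) = 1 - 1.407z.
Invertibility requires all roots to lie outside the unit circle, i.e. |z| > 1 for every root.
This is linear in z: 1 + (-1.407) z = 0  =>  z = -1/(-1.407) = 0.710732,  |z| = 0.710732.
Moduli of all roots: 0.7107.
All moduli strictly greater than 1? No.
Verdict: Not invertible.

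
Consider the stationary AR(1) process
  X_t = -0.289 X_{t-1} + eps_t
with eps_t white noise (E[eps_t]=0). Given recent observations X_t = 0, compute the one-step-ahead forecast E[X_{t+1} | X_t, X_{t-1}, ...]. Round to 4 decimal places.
E[X_{t+1} \mid \mathcal F_t] = 0.0000

For an AR(p) model X_t = c + sum_i phi_i X_{t-i} + eps_t, the
one-step-ahead conditional mean is
  E[X_{t+1} | X_t, ...] = c + sum_i phi_i X_{t+1-i}.
Substitute known values:
  E[X_{t+1} | ...] = (-0.289) * (0)
                   = 0.0000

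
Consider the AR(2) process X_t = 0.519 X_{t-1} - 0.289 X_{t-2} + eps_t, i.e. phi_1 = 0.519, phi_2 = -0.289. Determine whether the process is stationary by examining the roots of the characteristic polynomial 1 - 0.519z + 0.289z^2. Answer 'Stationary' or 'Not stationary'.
\text{Stationary}

The AR(p) characteristic polynomial is P(z) = 1 - 0.519z + 0.289z^2.
Stationarity requires all roots to lie outside the unit circle, i.e. |z| > 1 for every root.
Set 1 + (-0.519) z + (0.289) z^2 = 0, i.e. a z^2 + b z + c = 0 with a = 0.289, b = -0.519, c = 1.
Discriminant D = b^2 - 4ac = (-0.519)^2 - 4*(0.289)*1 = 0.269361 - (1.156) = -0.886639.
D < 0, so the roots are the complex-conjugate pair z = (-b +/- i sqrt(-D)) / (2a) = 0.8979 +/- 1.6291i.
For a conjugate pair |z|^2 = z * conj(z) = (product of roots) = c/a = 1/(0.289) = 3.460208, so |z| = sqrt(3.460208) = 1.8602 for both roots.
Moduli of all roots: 1.8602, 1.8602.
All moduli strictly greater than 1? Yes.
Verdict: Stationary.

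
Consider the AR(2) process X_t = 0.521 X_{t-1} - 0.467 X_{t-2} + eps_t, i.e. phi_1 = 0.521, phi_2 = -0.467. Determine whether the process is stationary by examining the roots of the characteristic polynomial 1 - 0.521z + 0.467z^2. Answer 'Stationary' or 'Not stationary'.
\text{Stationary}

The AR(p) characteristic polynomial is P(z) = 1 - 0.521z + 0.467z^2.
Stationarity requires all roots to lie outside the unit circle, i.e. |z| > 1 for every root.
Set 1 + (-0.521) z + (0.467) z^2 = 0, i.e. a z^2 + b z + c = 0 with a = 0.467, b = -0.521, c = 1.
Discriminant D = b^2 - 4ac = (-0.521)^2 - 4*(0.467)*1 = 0.271441 - (1.868) = -1.596559.
D < 0, so the roots are the complex-conjugate pair z = (-b +/- i sqrt(-D)) / (2a) = 0.5578 +/- 1.3528i.
For a conjugate pair |z|^2 = z * conj(z) = (product of roots) = c/a = 1/(0.467) = 2.141328, so |z| = sqrt(2.141328) = 1.4633 for both roots.
Moduli of all roots: 1.4633, 1.4633.
All moduli strictly greater than 1? Yes.
Verdict: Stationary.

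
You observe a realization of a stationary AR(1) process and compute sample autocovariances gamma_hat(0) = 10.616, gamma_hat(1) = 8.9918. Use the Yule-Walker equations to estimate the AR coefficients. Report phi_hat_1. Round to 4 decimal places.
\hat\phi_{1} = 0.8470

The Yule-Walker equations for an AR(p) process read, in matrix form,
  Gamma_p phi = r_p,   with   (Gamma_p)_{ij} = gamma(|i - j|),
                       (r_p)_i = gamma(i),   i,j = 1..p.
Substitute the sample gammas (Toeplitz matrix and right-hand side of size 1):
  Gamma_p = [[10.616]]
  r_p     = [8.9918]
With p = 1 this is the single equation gamma(0) phi_1 = gamma(1):
  phi_hat_1 = gamma(1) / gamma(0) = 8.9918 / 10.616 = 0.8470.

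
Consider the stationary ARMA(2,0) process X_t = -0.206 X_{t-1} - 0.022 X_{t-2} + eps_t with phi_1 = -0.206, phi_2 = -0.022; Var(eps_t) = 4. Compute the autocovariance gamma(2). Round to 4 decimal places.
\gamma(2) = 0.0814

Multiply the model equation by X_{t-k} and take expectations. With theta_0 = psi_0 = 1 and psi_j the MA(infinity) weights, this gives
  gamma(k) - sum_i phi_i gamma(k-i) = c_k,
  c_k = sigma^2 * sum_{j=k..q} theta_j psi_{j-k}   (c_k = 0 for k > q),
using gamma(-m) = gamma(m).
Pure AR (q = 0): c_0 = sigma^2 = 4, c_k = 0 for k >= 1.
Equations for k = 0, 1, 2 (AR order 2, c_2 = 0):
  (E0) gamma(0) = phi_1 gamma(1) + phi_2 gamma(2) + c_0
  (E1) gamma(1) = phi_1 gamma(0) + phi_2 gamma(1) + c_1
  (E2) gamma(2) = phi_1 gamma(1) + phi_2 gamma(0)
From (E1): gamma(1) = A gamma(0) + B with
  A = phi_1 / (1 - phi_2) = -0.206 / 1.022 = -0.201566,   B = c_1 / (1 - phi_2) = 0 / 1.022 = 0.
Insert (E2) into (E0): gamma(0) (1 - phi_2^2) = phi_1 (1 + phi_2) gamma(1) + c_0.
  phi_1 (1 + phi_2) = (-0.206)(0.978) = -0.201468,   1 - phi_2^2 = 0.999516.
Replace gamma(1) by A gamma(0) + B and collect gamma(0):
  gamma(0) [0.999516 - (-0.201468)(-0.201566)] = c_0 = 4
  gamma(0) * 0.958907 = 4
  gamma(0) = 4 / 0.958907 = 4.171416.
  gamma(1) = A gamma(0) = (-0.201566)(4.171416) = -0.840814.
  gamma(2) = phi_1 gamma(1) + phi_2 gamma(0) = (-0.206)(-0.840814) + (-0.022)(4.171416) = 0.081436.
Therefore gamma(2) = 0.0814 (to 4 decimal places).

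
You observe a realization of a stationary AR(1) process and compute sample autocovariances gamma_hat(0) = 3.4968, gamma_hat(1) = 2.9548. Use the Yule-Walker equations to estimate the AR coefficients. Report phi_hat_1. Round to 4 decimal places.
\hat\phi_{1} = 0.8450

The Yule-Walker equations for an AR(p) process read, in matrix form,
  Gamma_p phi = r_p,   with   (Gamma_p)_{ij} = gamma(|i - j|),
                       (r_p)_i = gamma(i),   i,j = 1..p.
Substitute the sample gammas (Toeplitz matrix and right-hand side of size 1):
  Gamma_p = [[3.4968]]
  r_p     = [2.9548]
With p = 1 this is the single equation gamma(0) phi_1 = gamma(1):
  phi_hat_1 = gamma(1) / gamma(0) = 2.9548 / 3.4968 = 0.8450.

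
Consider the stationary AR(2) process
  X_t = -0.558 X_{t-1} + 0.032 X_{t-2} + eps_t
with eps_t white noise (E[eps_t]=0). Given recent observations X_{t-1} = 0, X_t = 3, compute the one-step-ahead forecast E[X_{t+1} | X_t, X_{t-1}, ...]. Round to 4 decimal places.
E[X_{t+1} \mid \mathcal F_t] = -1.6740

For an AR(p) model X_t = c + sum_i phi_i X_{t-i} + eps_t, the
one-step-ahead conditional mean is
  E[X_{t+1} | X_t, ...] = c + sum_i phi_i X_{t+1-i}.
Substitute known values:
  E[X_{t+1} | ...] = (-0.558) * (3) + (0.032) * (0)
                   = -1.6740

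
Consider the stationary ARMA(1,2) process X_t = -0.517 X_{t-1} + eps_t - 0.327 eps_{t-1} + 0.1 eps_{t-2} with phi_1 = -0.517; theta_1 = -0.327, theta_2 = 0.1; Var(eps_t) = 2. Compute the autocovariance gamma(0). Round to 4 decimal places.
\gamma(0) = 4.2099

Multiply the model equation by X_{t-k} and take expectations. With theta_0 = psi_0 = 1 and psi_j the MA(infinity) weights, this gives
  gamma(k) - sum_i phi_i gamma(k-i) = c_k,
  c_k = sigma^2 * sum_{j=k..q} theta_j psi_{j-k}   (c_k = 0 for k > q),
using gamma(-m) = gamma(m).
psi-weights needed (psi_j = theta_j + sum_i phi_i psi_{j-i}):
  psi_1 = theta_1 + phi_1 = -0.327 + (-0.517) = -0.844
  psi_2 = theta_2 + phi_1 psi_1 = 0.1 + (-0.517)(-0.844) = 0.536348
Right-hand sides:
  c_0 = sigma^2 (1 + theta_1 psi_1 + theta_2 psi_2) = 2 * (1 + (-0.327)(-0.844) + (0.1)(0.536348)) = 2 * 1.329623 = 2.659246
  c_1 = sigma^2 (theta_1 + theta_2 psi_1) = 2 * (-0.327 + (0.1)(-0.844)) = -0.8228
  c_2 = sigma^2 theta_2 = 2 * (0.1) = 0.2
Equations for k = 0 and k = 1 (AR order 1):
  gamma(0) = phi_1 gamma(1) + c_0
  gamma(1) = phi_1 gamma(0) + c_1
Substituting the second into the first: gamma(0) (1 - phi_1^2) = c_0 + phi_1 c_1, so
  gamma(0) = (c_0 + phi_1 c_1) / (1 - phi_1^2) = (2.659246 + (-0.517)(-0.8228)) / (1 - (-0.517)^2) = 3.084633 / 0.732711 = 4.209891.
Therefore gamma(0) = 4.2099 (to 4 decimal places).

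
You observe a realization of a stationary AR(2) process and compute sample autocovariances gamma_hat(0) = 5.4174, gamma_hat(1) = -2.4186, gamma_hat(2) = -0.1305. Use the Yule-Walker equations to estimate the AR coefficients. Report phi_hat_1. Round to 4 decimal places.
\hat\phi_{1} = -0.5710

The Yule-Walker equations for an AR(p) process read, in matrix form,
  Gamma_p phi = r_p,   with   (Gamma_p)_{ij} = gamma(|i - j|),
                       (r_p)_i = gamma(i),   i,j = 1..p.
Substitute the sample gammas (Toeplitz matrix and right-hand side of size 2):
  Gamma_p = [[5.4174, -2.4186], [-2.4186, 5.4174]]
  r_p     = [-2.4186, -0.1305]
Written out:
  5.4174 phi_1 - 2.4186 phi_2 = -2.4186
  -2.4186 phi_1 + 5.4174 phi_2 = -0.1305
Solve by Cramer's rule:
  det = gamma(0)^2 - gamma(1)^2 = (5.4174)^2 - (-2.4186)^2 = 29.34822276 - 5.84962596 = 23.4985968
  phi_hat_1 = [gamma(1) gamma(0) - gamma(1) gamma(2)] / det = [(-2.4186)(5.4174) - (-2.4186)(-0.1305)] / 23.4985968 = -13.41815094 / 23.4985968 = -0.571
  phi_hat_2 = [gamma(0) gamma(2) - gamma(1)^2] / det = [(5.4174)(-0.1305) - (-2.4186)^2] / 23.4985968 = -6.55659666 / 23.4985968 = -0.279
So phi_hat = [-0.5710, -0.2790].
Therefore phi_hat_1 = -0.5710.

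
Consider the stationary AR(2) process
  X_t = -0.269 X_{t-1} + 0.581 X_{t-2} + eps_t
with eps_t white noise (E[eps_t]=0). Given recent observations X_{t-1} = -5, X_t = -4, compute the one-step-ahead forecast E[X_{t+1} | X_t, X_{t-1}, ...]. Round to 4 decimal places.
E[X_{t+1} \mid \mathcal F_t] = -1.8290

For an AR(p) model X_t = c + sum_i phi_i X_{t-i} + eps_t, the
one-step-ahead conditional mean is
  E[X_{t+1} | X_t, ...] = c + sum_i phi_i X_{t+1-i}.
Substitute known values:
  E[X_{t+1} | ...] = (-0.269) * (-4) + (0.581) * (-5)
                   = -1.8290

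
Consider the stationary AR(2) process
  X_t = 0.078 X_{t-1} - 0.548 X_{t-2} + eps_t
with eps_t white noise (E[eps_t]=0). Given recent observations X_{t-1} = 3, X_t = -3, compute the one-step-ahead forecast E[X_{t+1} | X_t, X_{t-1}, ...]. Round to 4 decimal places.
E[X_{t+1} \mid \mathcal F_t] = -1.8780

For an AR(p) model X_t = c + sum_i phi_i X_{t-i} + eps_t, the
one-step-ahead conditional mean is
  E[X_{t+1} | X_t, ...] = c + sum_i phi_i X_{t+1-i}.
Substitute known values:
  E[X_{t+1} | ...] = (0.078) * (-3) + (-0.548) * (3)
                   = -1.8780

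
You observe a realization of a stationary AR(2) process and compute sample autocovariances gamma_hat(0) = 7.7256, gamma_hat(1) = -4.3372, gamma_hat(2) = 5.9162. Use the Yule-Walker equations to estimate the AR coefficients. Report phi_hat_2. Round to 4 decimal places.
\hat\phi_{2} = 0.6580

The Yule-Walker equations for an AR(p) process read, in matrix form,
  Gamma_p phi = r_p,   with   (Gamma_p)_{ij} = gamma(|i - j|),
                       (r_p)_i = gamma(i),   i,j = 1..p.
Substitute the sample gammas (Toeplitz matrix and right-hand side of size 2):
  Gamma_p = [[7.7256, -4.3372], [-4.3372, 7.7256]]
  r_p     = [-4.3372, 5.9162]
Written out:
  7.7256 phi_1 - 4.3372 phi_2 = -4.3372
  -4.3372 phi_1 + 7.7256 phi_2 = 5.9162
Solve by Cramer's rule:
  det = gamma(0)^2 - gamma(1)^2 = (7.7256)^2 - (-4.3372)^2 = 59.68489536 - 18.81130384 = 40.87359152
  phi_hat_1 = [gamma(1) gamma(0) - gamma(1) gamma(2)] / det = [(-4.3372)(7.7256) - (-4.3372)(5.9162)] / 40.87359152 = -7.84772968 / 40.87359152 = -0.192
  phi_hat_2 = [gamma(0) gamma(2) - gamma(1)^2] / det = [(7.7256)(5.9162) - (-4.3372)^2] / 40.87359152 = 26.89489088 / 40.87359152 = 0.658
So phi_hat = [-0.1920, 0.6580].
Therefore phi_hat_2 = 0.6580.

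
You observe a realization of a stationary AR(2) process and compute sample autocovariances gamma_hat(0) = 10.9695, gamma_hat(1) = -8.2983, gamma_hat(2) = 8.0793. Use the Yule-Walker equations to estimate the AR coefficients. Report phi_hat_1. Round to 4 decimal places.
\hat\phi_{1} = -0.4660

The Yule-Walker equations for an AR(p) process read, in matrix form,
  Gamma_p phi = r_p,   with   (Gamma_p)_{ij} = gamma(|i - j|),
                       (r_p)_i = gamma(i),   i,j = 1..p.
Substitute the sample gammas (Toeplitz matrix and right-hand side of size 2):
  Gamma_p = [[10.9695, -8.2983], [-8.2983, 10.9695]]
  r_p     = [-8.2983, 8.0793]
Written out:
  10.9695 phi_1 - 8.2983 phi_2 = -8.2983
  -8.2983 phi_1 + 10.9695 phi_2 = 8.0793
Solve by Cramer's rule:
  det = gamma(0)^2 - gamma(1)^2 = (10.9695)^2 - (-8.2983)^2 = 120.32993025 - 68.86178289 = 51.46814736
  phi_hat_1 = [gamma(1) gamma(0) - gamma(1) gamma(2)] / det = [(-8.2983)(10.9695) - (-8.2983)(8.0793)] / 51.46814736 = -23.98374666 / 51.46814736 = -0.466
  phi_hat_2 = [gamma(0) gamma(2) - gamma(1)^2] / det = [(10.9695)(8.0793) - (-8.2983)^2] / 51.46814736 = 19.76409846 / 51.46814736 = 0.384
So phi_hat = [-0.4660, 0.3840].
Therefore phi_hat_1 = -0.4660.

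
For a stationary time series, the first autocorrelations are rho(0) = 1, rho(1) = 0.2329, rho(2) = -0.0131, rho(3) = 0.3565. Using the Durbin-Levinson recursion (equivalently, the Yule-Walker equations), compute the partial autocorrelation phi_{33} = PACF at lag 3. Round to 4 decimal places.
\phi_{33} = 0.4000

The PACF at lag k is phi_{kk}, the last component of the solution
to the Yule-Walker system G_k phi = r_k where
  (G_k)_{ij} = rho(|i - j|), (r_k)_i = rho(i), i,j = 1..k.
Equivalently, Durbin-Levinson gives phi_{kk} iteratively:
  phi_{11} = rho(1)
  phi_{kk} = [rho(k) - sum_{j=1..k-1} phi_{k-1,j} rho(k-j)]
            / [1 - sum_{j=1..k-1} phi_{k-1,j} rho(j)],
  phi_{k,j} = phi_{k-1,j} - phi_{kk} phi_{k-1,k-j},  j = 1..k-1.
Step k = 1:
  phi_11 = rho(1) = 0.2329.
Step k = 2:
  phi_22 = [rho(2) - phi_11 rho(1)] / [1 - phi_11 rho(1)] = [-0.0131 - (0.2329)(0.2329)] / [1 - (0.2329)(0.2329)]
         = -0.06734241 / 0.94575759 = -0.071205.
  Update: phi_21 = phi_11 - phi_22 phi_11 = 0.2329 - (-0.071205)(0.2329) = 0.249484.
Step k = 3:
  phi_33 = [rho(3) - phi_21 rho(2) - phi_22 rho(1)] / [1 - phi_21 rho(1) - phi_22 rho(2)]
    numerator   = 0.3565 - (0.249484)(-0.0131) - (-0.071205)(0.2329) = 0.37635182
    denominator = 1 - (0.249484)(0.2329) - (-0.071205)(-0.0131) = 0.94096249
  phi_33 = 0.37635182 / 0.94096249 = 0.4.
Therefore phi_{33} = 0.4000.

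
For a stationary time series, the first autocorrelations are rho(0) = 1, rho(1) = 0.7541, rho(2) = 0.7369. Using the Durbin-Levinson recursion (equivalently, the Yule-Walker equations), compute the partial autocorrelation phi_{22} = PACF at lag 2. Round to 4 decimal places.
\phi_{22} = 0.3900

The PACF at lag k is phi_{kk}, the last component of the solution
to the Yule-Walker system G_k phi = r_k where
  (G_k)_{ij} = rho(|i - j|), (r_k)_i = rho(i), i,j = 1..k.
Equivalently, Durbin-Levinson gives phi_{kk} iteratively:
  phi_{11} = rho(1)
  phi_{kk} = [rho(k) - sum_{j=1..k-1} phi_{k-1,j} rho(k-j)]
            / [1 - sum_{j=1..k-1} phi_{k-1,j} rho(j)],
  phi_{k,j} = phi_{k-1,j} - phi_{kk} phi_{k-1,k-j},  j = 1..k-1.
Step k = 1:
  phi_11 = rho(1) = 0.7541.
Step k = 2:
  phi_22 = [rho(2) - phi_11 rho(1)] / [1 - phi_11 rho(1)] = [0.7369 - (0.7541)(0.7541)] / [1 - (0.7541)(0.7541)]
         = 0.16823319 / 0.43133319 = 0.39.
Therefore phi_{22} = 0.3900.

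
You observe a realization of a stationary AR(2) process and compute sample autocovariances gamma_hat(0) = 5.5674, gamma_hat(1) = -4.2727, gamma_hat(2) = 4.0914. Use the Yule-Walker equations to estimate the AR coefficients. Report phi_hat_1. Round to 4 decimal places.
\hat\phi_{1} = -0.4950

The Yule-Walker equations for an AR(p) process read, in matrix form,
  Gamma_p phi = r_p,   with   (Gamma_p)_{ij} = gamma(|i - j|),
                       (r_p)_i = gamma(i),   i,j = 1..p.
Substitute the sample gammas (Toeplitz matrix and right-hand side of size 2):
  Gamma_p = [[5.5674, -4.2727], [-4.2727, 5.5674]]
  r_p     = [-4.2727, 4.0914]
Written out:
  5.5674 phi_1 - 4.2727 phi_2 = -4.2727
  -4.2727 phi_1 + 5.5674 phi_2 = 4.0914
Solve by Cramer's rule:
  det = gamma(0)^2 - gamma(1)^2 = (5.5674)^2 - (-4.2727)^2 = 30.99594276 - 18.25596529 = 12.73997747
  phi_hat_1 = [gamma(1) gamma(0) - gamma(1) gamma(2)] / det = [(-4.2727)(5.5674) - (-4.2727)(4.0914)] / 12.73997747 = -6.3065052 / 12.73997747 = -0.495
  phi_hat_2 = [gamma(0) gamma(2) - gamma(1)^2] / det = [(5.5674)(4.0914) - (-4.2727)^2] / 12.73997747 = 4.52249507 / 12.73997747 = 0.355
So phi_hat = [-0.4950, 0.3550].
Therefore phi_hat_1 = -0.4950.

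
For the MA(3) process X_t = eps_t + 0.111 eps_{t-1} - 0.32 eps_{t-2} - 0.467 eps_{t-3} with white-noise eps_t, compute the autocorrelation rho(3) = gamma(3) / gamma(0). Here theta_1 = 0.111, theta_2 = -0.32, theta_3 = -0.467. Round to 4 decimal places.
\rho(3) = -0.3504

For an MA(q) process with theta_0 = 1, the autocovariance is
  gamma(k) = sigma^2 * sum_{i=0..q-k} theta_i * theta_{i+k},
and rho(k) = gamma(k) / gamma(0). Sigma^2 cancels.
  numerator   = (1)*(-0.467) = -0.467.
  denominator = (1)^2 + (0.111)^2 + (-0.32)^2 + (-0.467)^2 = 1.33281.
  rho(3) = -0.467 / 1.33281 = -0.3504.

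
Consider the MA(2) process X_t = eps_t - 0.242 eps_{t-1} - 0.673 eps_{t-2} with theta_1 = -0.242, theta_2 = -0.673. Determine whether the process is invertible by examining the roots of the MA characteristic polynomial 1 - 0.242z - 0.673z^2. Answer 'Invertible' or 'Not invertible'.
\text{Invertible}

The MA(q) characteristic polynomial is P(z) = 1 - 0.242z - 0.673z^2.
Invertibility requires all roots to lie outside the unit circle, i.e. |z| > 1 for every root.
Set 1 + (-0.242) z + (-0.673) z^2 = 0, i.e. a z^2 + b z + c = 0 with a = -0.673, b = -0.242, c = 1.
Discriminant D = b^2 - 4ac = (-0.242)^2 - 4*(-0.673)*1 = 0.058564 - (-2.692) = 2.750564.
D >= 0, so the roots are real: z = (-b +/- sqrt(D)) / (2a) = (0.242 +/- 1.658482) / (-1.346).
  z_1 = (0.242 + 1.658482) / (-1.346) = -1.4119,   |z_1| = 1.4119.
  z_2 = (0.242 - 1.658482) / (-1.346) = 1.0524,   |z_2| = 1.0524.
Moduli of all roots: 1.4119, 1.0524.
All moduli strictly greater than 1? Yes.
Verdict: Invertible.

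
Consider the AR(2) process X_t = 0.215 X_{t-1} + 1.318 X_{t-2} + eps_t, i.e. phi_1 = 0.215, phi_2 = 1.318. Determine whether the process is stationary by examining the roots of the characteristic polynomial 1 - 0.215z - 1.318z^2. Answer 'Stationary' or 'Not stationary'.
\text{Not stationary}

The AR(p) characteristic polynomial is P(z) = 1 - 0.215z - 1.318z^2.
Stationarity requires all roots to lie outside the unit circle, i.e. |z| > 1 for every root.
Set 1 + (-0.215) z + (-1.318) z^2 = 0, i.e. a z^2 + b z + c = 0 with a = -1.318, b = -0.215, c = 1.
Discriminant D = b^2 - 4ac = (-0.215)^2 - 4*(-1.318)*1 = 0.046225 - (-5.272) = 5.318225.
D >= 0, so the roots are real: z = (-b +/- sqrt(D)) / (2a) = (0.215 +/- 2.306128) / (-2.636).
  z_1 = (0.215 + 2.306128) / (-2.636) = -0.9564,   |z_1| = 0.9564.
  z_2 = (0.215 - 2.306128) / (-2.636) = 0.7933,   |z_2| = 0.7933.
Moduli of all roots: 0.9564, 0.7933.
All moduli strictly greater than 1? No.
Verdict: Not stationary.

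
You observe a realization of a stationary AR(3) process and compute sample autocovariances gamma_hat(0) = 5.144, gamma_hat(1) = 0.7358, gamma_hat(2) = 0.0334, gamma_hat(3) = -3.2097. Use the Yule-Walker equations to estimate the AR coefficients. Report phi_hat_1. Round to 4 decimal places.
\hat\phi_{1} = 0.1360

The Yule-Walker equations for an AR(p) process read, in matrix form,
  Gamma_p phi = r_p,   with   (Gamma_p)_{ij} = gamma(|i - j|),
                       (r_p)_i = gamma(i),   i,j = 1..p.
Substitute the sample gammas (Toeplitz matrix and right-hand side of size 3):
  Gamma_p = [[5.144, 0.7358, 0.0334], [0.7358, 5.144, 0.7358], [0.0334, 0.7358, 5.144]]
  r_p     = [0.7358, 0.0334, -3.2097]
Written out (R1..R3):
  (R1) 5.144 phi_1 + 0.7358 phi_2 + 0.0334 phi_3 = 0.7358
  (R2) 0.7358 phi_1 + 5.144 phi_2 + 0.7358 phi_3 = 0.0334
  (R3) 0.0334 phi_1 + 0.7358 phi_2 + 5.144 phi_3 = -3.2097
Gaussian elimination:
  R2 <- R2 - (0.7358/5.144) R1 = R2 - (0.14304) R1:  5.038751 phi_2 + 0.731022 phi_3 = -0.071849
  R3 <- R3 - (0.0334/5.144) R1 = R3 - (0.006493) R1:  0.731022 phi_2 + 5.143783 phi_3 = -3.214478
  R3 <- R3 - (0.731022/5.038751) R2 = R3 - (0.14508) R2:  5.037726 phi_3 = -3.204054
Back-substitution:
  phi_hat_3 = -3.204054 / 5.037726 = -0.636012
  phi_hat_2 = (-0.071849 - (0.731022)(-0.636012)) / 5.038751 = 0.078013
  phi_hat_1 = (0.7358 - (0.7358)(0.078013) - (0.0334)(-0.636012)) / 5.144 = 0.136011
So phi_hat = [0.1360, 0.0780, -0.6360].
Therefore phi_hat_1 = 0.1360.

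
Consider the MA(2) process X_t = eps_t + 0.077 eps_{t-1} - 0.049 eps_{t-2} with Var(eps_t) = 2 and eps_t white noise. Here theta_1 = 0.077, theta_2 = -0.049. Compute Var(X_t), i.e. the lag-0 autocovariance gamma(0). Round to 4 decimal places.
\gamma(0) = 2.0167

For an MA(q) process X_t = eps_t + sum_i theta_i eps_{t-i} with
Var(eps_t) = sigma^2, the variance is
  gamma(0) = sigma^2 * (1 + sum_i theta_i^2).
  sum_i theta_i^2 = (0.077)^2 + (-0.049)^2 = 0.005929 + 0.002401 = 0.00833.
  gamma(0) = 2 * (1 + 0.00833) = 2 * 1.00833 = 2.01666, which rounds to 2.0167.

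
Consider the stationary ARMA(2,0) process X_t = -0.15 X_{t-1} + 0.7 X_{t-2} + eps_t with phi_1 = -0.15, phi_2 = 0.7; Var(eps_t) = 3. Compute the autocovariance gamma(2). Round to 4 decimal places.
\gamma(2) = 6.0784

Multiply the model equation by X_{t-k} and take expectations. With theta_0 = psi_0 = 1 and psi_j the MA(infinity) weights, this gives
  gamma(k) - sum_i phi_i gamma(k-i) = c_k,
  c_k = sigma^2 * sum_{j=k..q} theta_j psi_{j-k}   (c_k = 0 for k > q),
using gamma(-m) = gamma(m).
Pure AR (q = 0): c_0 = sigma^2 = 3, c_k = 0 for k >= 1.
Equations for k = 0, 1, 2 (AR order 2, c_2 = 0):
  (E0) gamma(0) = phi_1 gamma(1) + phi_2 gamma(2) + c_0
  (E1) gamma(1) = phi_1 gamma(0) + phi_2 gamma(1) + c_1
  (E2) gamma(2) = phi_1 gamma(1) + phi_2 gamma(0)
From (E1): gamma(1) = A gamma(0) + B with
  A = phi_1 / (1 - phi_2) = -0.15 / 0.3 = -0.5,   B = c_1 / (1 - phi_2) = 0 / 0.3 = 0.
Insert (E2) into (E0): gamma(0) (1 - phi_2^2) = phi_1 (1 + phi_2) gamma(1) + c_0.
  phi_1 (1 + phi_2) = (-0.15)(1.7) = -0.255,   1 - phi_2^2 = 0.51.
Replace gamma(1) by A gamma(0) + B and collect gamma(0):
  gamma(0) [0.51 - (-0.255)(-0.5)] = c_0 = 3
  gamma(0) * 0.3825 = 3
  gamma(0) = 3 / 0.3825 = 7.843137.
  gamma(1) = A gamma(0) = (-0.5)(7.843137) = -3.921569.
  gamma(2) = phi_1 gamma(1) + phi_2 gamma(0) = (-0.15)(-3.921569) + (0.7)(7.843137) = 6.078431.
Therefore gamma(2) = 6.0784 (to 4 decimal places).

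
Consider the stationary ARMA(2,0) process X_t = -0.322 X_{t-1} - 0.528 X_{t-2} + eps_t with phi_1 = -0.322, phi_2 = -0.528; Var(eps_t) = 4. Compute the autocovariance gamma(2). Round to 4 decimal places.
\gamma(2) = -2.6706

Multiply the model equation by X_{t-k} and take expectations. With theta_0 = psi_0 = 1 and psi_j the MA(infinity) weights, this gives
  gamma(k) - sum_i phi_i gamma(k-i) = c_k,
  c_k = sigma^2 * sum_{j=k..q} theta_j psi_{j-k}   (c_k = 0 for k > q),
using gamma(-m) = gamma(m).
Pure AR (q = 0): c_0 = sigma^2 = 4, c_k = 0 for k >= 1.
Equations for k = 0, 1, 2 (AR order 2, c_2 = 0):
  (E0) gamma(0) = phi_1 gamma(1) + phi_2 gamma(2) + c_0
  (E1) gamma(1) = phi_1 gamma(0) + phi_2 gamma(1) + c_1
  (E2) gamma(2) = phi_1 gamma(1) + phi_2 gamma(0)
From (E1): gamma(1) = A gamma(0) + B with
  A = phi_1 / (1 - phi_2) = -0.322 / 1.528 = -0.210733,   B = c_1 / (1 - phi_2) = 0 / 1.528 = 0.
Insert (E2) into (E0): gamma(0) (1 - phi_2^2) = phi_1 (1 + phi_2) gamma(1) + c_0.
  phi_1 (1 + phi_2) = (-0.322)(0.472) = -0.151984,   1 - phi_2^2 = 0.721216.
Replace gamma(1) by A gamma(0) + B and collect gamma(0):
  gamma(0) [0.721216 - (-0.151984)(-0.210733)] = c_0 = 4
  gamma(0) * 0.689188 = 4
  gamma(0) = 4 / 0.689188 = 5.803932.
  gamma(1) = A gamma(0) = (-0.210733)(5.803932) = -1.22308.
  gamma(2) = phi_1 gamma(1) + phi_2 gamma(0) = (-0.322)(-1.22308) + (-0.528)(5.803932) = -2.670644.
Therefore gamma(2) = -2.6706 (to 4 decimal places).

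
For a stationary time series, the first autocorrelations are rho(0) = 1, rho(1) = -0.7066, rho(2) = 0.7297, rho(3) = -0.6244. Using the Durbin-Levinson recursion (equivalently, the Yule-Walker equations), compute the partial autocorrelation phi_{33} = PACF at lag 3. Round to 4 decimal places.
\phi_{33} = -0.0530

The PACF at lag k is phi_{kk}, the last component of the solution
to the Yule-Walker system G_k phi = r_k where
  (G_k)_{ij} = rho(|i - j|), (r_k)_i = rho(i), i,j = 1..k.
Equivalently, Durbin-Levinson gives phi_{kk} iteratively:
  phi_{11} = rho(1)
  phi_{kk} = [rho(k) - sum_{j=1..k-1} phi_{k-1,j} rho(k-j)]
            / [1 - sum_{j=1..k-1} phi_{k-1,j} rho(j)],
  phi_{k,j} = phi_{k-1,j} - phi_{kk} phi_{k-1,k-j},  j = 1..k-1.
Step k = 1:
  phi_11 = rho(1) = -0.7066.
Step k = 2:
  phi_22 = [rho(2) - phi_11 rho(1)] / [1 - phi_11 rho(1)] = [0.7297 - (-0.7066)(-0.7066)] / [1 - (-0.7066)(-0.7066)]
         = 0.23041644 / 0.50071644 = 0.460174.
  Update: phi_21 = phi_11 - phi_22 phi_11 = -0.7066 - (0.460174)(-0.7066) = -0.381441.
Step k = 3:
  phi_33 = [rho(3) - phi_21 rho(2) - phi_22 rho(1)] / [1 - phi_21 rho(1) - phi_22 rho(2)]
    numerator   = -0.6244 - (-0.381441)(0.7297) - (0.460174)(-0.7066) = -0.02090361
    denominator = 1 - (-0.381441)(-0.7066) - (0.460174)(0.7297) = 0.3946849
  phi_33 = -0.02090361 / 0.3946849 = -0.053.
Therefore phi_{33} = -0.0530.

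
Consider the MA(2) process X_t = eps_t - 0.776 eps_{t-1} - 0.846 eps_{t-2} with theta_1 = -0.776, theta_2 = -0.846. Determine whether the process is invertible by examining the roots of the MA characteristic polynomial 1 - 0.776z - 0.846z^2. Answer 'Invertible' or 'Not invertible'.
\text{Not invertible}

The MA(q) characteristic polynomial is P(z) = 1 - 0.776z - 0.846z^2.
Invertibility requires all roots to lie outside the unit circle, i.e. |z| > 1 for every root.
Set 1 + (-0.776) z + (-0.846) z^2 = 0, i.e. a z^2 + b z + c = 0 with a = -0.846, b = -0.776, c = 1.
Discriminant D = b^2 - 4ac = (-0.776)^2 - 4*(-0.846)*1 = 0.602176 - (-3.384) = 3.986176.
D >= 0, so the roots are real: z = (-b +/- sqrt(D)) / (2a) = (0.776 +/- 1.996541) / (-1.692).
  z_1 = (0.776 + 1.996541) / (-1.692) = -1.6386,   |z_1| = 1.6386.
  z_2 = (0.776 - 1.996541) / (-1.692) = 0.7214,   |z_2| = 0.7214.
Moduli of all roots: 1.6386, 0.7214.
All moduli strictly greater than 1? No.
Verdict: Not invertible.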